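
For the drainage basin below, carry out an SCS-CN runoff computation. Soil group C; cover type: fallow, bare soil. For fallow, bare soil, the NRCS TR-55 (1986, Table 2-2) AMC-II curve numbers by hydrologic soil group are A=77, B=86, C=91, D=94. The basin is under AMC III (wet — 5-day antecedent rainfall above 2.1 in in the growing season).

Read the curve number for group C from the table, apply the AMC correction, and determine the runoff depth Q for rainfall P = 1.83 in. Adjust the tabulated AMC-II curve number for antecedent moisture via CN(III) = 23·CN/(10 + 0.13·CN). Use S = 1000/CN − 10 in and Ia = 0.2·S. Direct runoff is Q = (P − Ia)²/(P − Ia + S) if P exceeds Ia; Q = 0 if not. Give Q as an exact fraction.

NRCS table: fallow, bare soil, soil group C → CN(II) = 91
CN(III) from CN(II)=91: (23·91)/(10 + 0.13·91) = 209300/2183 ≈ 95.877
Max retention: S = 1000/(209300/2183) − 10 = 900/2093 in (≈ 0.430 in)
Ia = 0.2S: 0.2·0.430 = 0.086 in (exactly 180/2093)
P − Ia = 1.830 − 0.086 = 365019/209300 ≈ 1.744 in (> 0, runoff occurs)
Q: (365019/209300)² ÷ (455019/209300) = 44412956787/31745158900 in (≈ 1.399 in)

Q = 44412956787/31745158900 in ≈ 1.399 in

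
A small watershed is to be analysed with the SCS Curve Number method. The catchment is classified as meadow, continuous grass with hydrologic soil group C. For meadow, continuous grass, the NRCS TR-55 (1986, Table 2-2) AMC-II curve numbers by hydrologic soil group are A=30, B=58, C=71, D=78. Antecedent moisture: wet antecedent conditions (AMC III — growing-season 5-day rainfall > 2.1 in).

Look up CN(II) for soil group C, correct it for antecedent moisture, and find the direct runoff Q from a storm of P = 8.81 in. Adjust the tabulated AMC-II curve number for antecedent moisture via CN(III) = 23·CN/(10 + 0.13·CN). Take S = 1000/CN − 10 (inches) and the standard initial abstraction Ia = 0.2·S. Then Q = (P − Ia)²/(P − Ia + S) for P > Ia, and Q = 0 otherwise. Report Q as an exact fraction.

NRCS table: meadow, continuous grass, soil group C → CN(II) = 71
CN(III) from CN(II)=71: (23·71)/(10 + 0.13·71) = 163300/1923 ≈ 84.919
Max retention: S = 1000/(163300/1923) − 10 = 2900/1633 in (≈ 1.776 in)
Ia = 0.2·(2900/1633) = 580/1633 in ≈ 0.355 in
Since P=8.810 > Ia=0.355: effective rainfall P−Ia = 1380673/163300 in
Runoff Q = (P−Ia)²/(P−Ia+S) = (8.455)²/(8.455+1.776) = 1906257932929/272820900900 ≈ 6.987 in

Q = 1906257932929/272820900900 in ≈ 6.987 in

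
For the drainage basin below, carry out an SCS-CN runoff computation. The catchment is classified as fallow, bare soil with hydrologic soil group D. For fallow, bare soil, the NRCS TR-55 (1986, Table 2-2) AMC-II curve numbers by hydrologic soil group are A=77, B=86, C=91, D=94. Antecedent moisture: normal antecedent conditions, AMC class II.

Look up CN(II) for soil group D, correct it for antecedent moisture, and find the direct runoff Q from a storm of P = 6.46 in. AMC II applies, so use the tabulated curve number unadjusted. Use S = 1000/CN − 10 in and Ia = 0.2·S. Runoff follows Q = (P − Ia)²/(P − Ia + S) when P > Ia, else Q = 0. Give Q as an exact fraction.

Q = 221444161/38495350 in ≈ 5.752 in

NRCS table: fallow, bare soil, soil group D → CN(II) = 94
Average conditions: CN = 94 (no AMC adjustment).
Retention S: 1000/CN − 10 with CN=94.000 → S = 30/47 ≈ 0.638 in
Initial abstraction Ia = S/5 = (30/47)/5 = 6/47 ≈ 0.128 in
Since P=6.460 > Ia=0.128: effective rainfall P−Ia = 14881/2350 in
Q = (14881/2350)²/((14881/2350) + 30/47) = (221444161/5522500)/(16381/2350) = 221444161/38495350 in ≈ 5.752 in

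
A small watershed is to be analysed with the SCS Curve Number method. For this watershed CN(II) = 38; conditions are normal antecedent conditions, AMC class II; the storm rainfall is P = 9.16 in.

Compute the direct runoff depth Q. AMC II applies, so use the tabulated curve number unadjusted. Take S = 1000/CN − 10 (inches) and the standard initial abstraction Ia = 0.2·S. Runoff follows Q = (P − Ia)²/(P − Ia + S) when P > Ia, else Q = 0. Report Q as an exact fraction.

CN(II) = 38; AMC II needs no correction.
Retention S: 1000/CN − 10 with CN=38.000 → S = 310/19 ≈ 16.316 in
Ia = 0.2S: 0.2·16.316 = 3.263 in (exactly 62/19)
Since P=9.160 > Ia=3.263: effective rainfall P−Ia = 2801/475 in
Q: (2801/475)² ÷ (10551/475) = 7845601/5011725 in (≈ 1.565 in)

Q = 7845601/5011725 in ≈ 1.565 in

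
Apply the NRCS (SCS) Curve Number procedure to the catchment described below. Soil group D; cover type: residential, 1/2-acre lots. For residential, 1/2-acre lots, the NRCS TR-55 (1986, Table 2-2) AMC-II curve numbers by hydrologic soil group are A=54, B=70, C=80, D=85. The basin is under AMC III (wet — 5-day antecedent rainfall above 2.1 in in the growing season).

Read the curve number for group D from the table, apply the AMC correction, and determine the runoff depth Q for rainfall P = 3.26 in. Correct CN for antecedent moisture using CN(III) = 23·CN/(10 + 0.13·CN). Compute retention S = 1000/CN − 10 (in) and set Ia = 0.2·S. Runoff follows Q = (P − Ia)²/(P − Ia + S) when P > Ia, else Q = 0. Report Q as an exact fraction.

NRCS table: residential, 1/2-acre lots, soil group D → CN(II) = 85
CN(III) from CN(II)=85: (23·85)/(10 + 0.13·85) = 39100/421 ≈ 92.874
Retention S: 1000/CN − 10 with CN=92.874 → S = 300/391 ≈ 0.767 in
Ia = 0.2S: 0.2·0.767 = 0.153 in (exactly 60/391)
P − Ia = 3.260 − 0.153 = 60733/19550 ≈ 3.107 in (> 0, runoff occurs)
Q = (60733/19550)²/((60733/19550) + 300/391) = (3688497289/382202500)/(75733/19550) = 3688497289/1480580150 in ≈ 2.491 in

Q = 3688497289/1480580150 in ≈ 2.491 in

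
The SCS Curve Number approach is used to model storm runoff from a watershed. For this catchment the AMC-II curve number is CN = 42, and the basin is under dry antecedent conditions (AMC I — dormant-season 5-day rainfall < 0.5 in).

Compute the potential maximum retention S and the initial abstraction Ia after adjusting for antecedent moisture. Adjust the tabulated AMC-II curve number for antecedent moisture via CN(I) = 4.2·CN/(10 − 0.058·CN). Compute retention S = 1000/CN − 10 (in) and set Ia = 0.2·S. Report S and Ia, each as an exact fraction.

S = 14500/441 in ≈ 32.880 in; Ia = 2900/441 in ≈ 6.576 in

CN(I) from CN(II)=42: (4.2·42)/(10 − 0.058·42) = 44100/1891 ≈ 23.321
Max retention: S = 1000/(44100/1891) − 10 = 14500/441 in (≈ 32.880 in)
Ia = 0.2S: 0.2·32.880 = 6.576 in (exactly 2900/441)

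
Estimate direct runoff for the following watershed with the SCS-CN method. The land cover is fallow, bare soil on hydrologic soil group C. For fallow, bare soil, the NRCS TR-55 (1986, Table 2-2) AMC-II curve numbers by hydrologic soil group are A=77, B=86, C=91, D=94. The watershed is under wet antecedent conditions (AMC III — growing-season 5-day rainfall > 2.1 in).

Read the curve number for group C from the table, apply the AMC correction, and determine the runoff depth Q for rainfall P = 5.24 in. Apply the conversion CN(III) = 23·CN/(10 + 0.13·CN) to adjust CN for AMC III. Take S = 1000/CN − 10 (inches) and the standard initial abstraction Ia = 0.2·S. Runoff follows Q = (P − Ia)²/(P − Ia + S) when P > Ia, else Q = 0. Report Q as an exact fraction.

Q = 72728920489/15288475475 in ≈ 4.757 in

NRCS table: fallow, bare soil, soil group C → CN(II) = 91
CN(III) from CN(II)=91: (23·91)/(10 + 0.13·91) = 209300/2183 ≈ 95.877
Max retention: S = 1000/(209300/2183) − 10 = 900/2093 in (≈ 0.430 in)
Ia = 0.2·(900/2093) = 180/2093 in ≈ 0.086 in
Since P=5.240 > Ia=0.086: effective rainfall P−Ia = 269683/52325 in
Q: (269683/52325)² ÷ (292183/52325) = 72728920489/15288475475 in (≈ 4.757 in)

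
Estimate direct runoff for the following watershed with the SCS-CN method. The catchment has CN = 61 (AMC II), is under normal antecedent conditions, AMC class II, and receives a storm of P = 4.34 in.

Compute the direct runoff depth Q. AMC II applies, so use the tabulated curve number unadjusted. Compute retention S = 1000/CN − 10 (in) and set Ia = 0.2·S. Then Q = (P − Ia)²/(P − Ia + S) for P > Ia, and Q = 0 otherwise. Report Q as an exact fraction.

Q = 87179569/87952850 in ≈ 0.991 in

Average conditions: CN = 61 (no AMC adjustment).
S = 1000/61 − 10 = 390/61 in ≈ 6.393 in
Ia = 0.2S: 0.2·6.393 = 1.279 in (exactly 78/61)
Excess rainfall: 4.340 − 1.279 = 3.061 in; P > Ia so Q > 0
Q: (9337/3050)² ÷ (28837/3050) = 87179569/87952850 in (≈ 0.991 in)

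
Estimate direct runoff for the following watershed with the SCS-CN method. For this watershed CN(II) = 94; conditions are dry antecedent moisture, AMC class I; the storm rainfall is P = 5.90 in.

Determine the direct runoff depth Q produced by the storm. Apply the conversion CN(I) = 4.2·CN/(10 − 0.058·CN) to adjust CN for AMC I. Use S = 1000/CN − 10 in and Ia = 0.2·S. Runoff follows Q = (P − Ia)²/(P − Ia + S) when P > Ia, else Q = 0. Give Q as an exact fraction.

Dry (AMC I): CN(I) = 4.2·94/(10 − 0.058·94) = (1974/5)/(1137/250) = 32900/379 ≈ 86.807
Retention S: 1000/CN − 10 with CN=86.807 → S = 500/329 ≈ 1.520 in
Ia = 0.2·(500/329) = 100/329 in ≈ 0.304 in
Since P=5.900 > Ia=0.304: effective rainfall P−Ia = 18411/3290 in
Runoff Q = (P−Ia)²/(P−Ia+S) = (5.596)²/(5.596+1.520) = 338964921/77022190 ≈ 4.401 in

Q = 338964921/77022190 in ≈ 4.401 in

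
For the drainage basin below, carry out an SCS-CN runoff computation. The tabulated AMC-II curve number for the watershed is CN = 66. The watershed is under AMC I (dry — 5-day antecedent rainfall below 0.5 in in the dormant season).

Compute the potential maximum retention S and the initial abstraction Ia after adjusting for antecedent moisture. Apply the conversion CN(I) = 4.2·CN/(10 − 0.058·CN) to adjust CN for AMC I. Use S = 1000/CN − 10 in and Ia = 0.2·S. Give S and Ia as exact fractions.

CN(I) from CN(II)=66: (4.2·66)/(10 − 0.058·66) = 69300/1543 ≈ 44.913
Max retention: S = 1000/(69300/1543) − 10 = 8500/693 in (≈ 12.266 in)
Ia = 0.2·(8500/693) = 1700/693 in ≈ 2.453 in

S = 8500/693 in ≈ 12.266 in; Ia = 1700/693 in ≈ 2.453 in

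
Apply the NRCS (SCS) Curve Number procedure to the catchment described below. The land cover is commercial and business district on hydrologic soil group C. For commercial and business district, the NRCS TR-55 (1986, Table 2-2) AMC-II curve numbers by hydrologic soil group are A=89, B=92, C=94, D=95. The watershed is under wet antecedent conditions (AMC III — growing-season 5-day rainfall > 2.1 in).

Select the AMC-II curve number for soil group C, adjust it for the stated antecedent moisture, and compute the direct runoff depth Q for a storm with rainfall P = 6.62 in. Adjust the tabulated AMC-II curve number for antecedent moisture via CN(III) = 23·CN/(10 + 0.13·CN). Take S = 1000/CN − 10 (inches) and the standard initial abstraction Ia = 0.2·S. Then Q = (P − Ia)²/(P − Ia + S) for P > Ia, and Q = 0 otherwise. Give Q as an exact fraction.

NRCS table: commercial and business district, soil group C → CN(II) = 94
CN(III) from CN(II)=94: (23·94)/(10 + 0.13·94) = 108100/1111 ≈ 97.300
Max retention: S = 1000/(108100/1111) − 10 = 300/1081 in (≈ 0.278 in)
Ia = 0.2·(300/1081) = 60/1081 in ≈ 0.056 in
P − Ia = 6.620 − 0.056 = 354811/54050 ≈ 6.564 in (> 0, runoff occurs)
Runoff Q = (P−Ia)²/(P−Ia+S) = (6.564)²/(6.564+0.278) = 125890845721/19988284550 ≈ 6.298 in

Q = 125890845721/19988284550 in ≈ 6.298 in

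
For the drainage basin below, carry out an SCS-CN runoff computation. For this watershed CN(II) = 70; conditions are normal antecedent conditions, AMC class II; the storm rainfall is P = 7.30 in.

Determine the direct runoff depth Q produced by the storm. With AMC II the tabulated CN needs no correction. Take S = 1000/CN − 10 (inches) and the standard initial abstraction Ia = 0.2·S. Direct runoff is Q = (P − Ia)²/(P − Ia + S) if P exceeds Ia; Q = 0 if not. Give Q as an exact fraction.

AMC II — tabulated CN = 70 applies directly.
Max retention: S = 1000/70 − 10 = 30/7 in (≈ 4.286 in)
Ia = 0.2·(30/7) = 6/7 in ≈ 0.857 in
Excess rainfall: 7.300 − 0.857 = 6.443 in; P > Ia so Q > 0
Q: (451/70)² ÷ (751/70) = 203401/52570 in (≈ 3.869 in)

Q = 203401/52570 in ≈ 3.869 in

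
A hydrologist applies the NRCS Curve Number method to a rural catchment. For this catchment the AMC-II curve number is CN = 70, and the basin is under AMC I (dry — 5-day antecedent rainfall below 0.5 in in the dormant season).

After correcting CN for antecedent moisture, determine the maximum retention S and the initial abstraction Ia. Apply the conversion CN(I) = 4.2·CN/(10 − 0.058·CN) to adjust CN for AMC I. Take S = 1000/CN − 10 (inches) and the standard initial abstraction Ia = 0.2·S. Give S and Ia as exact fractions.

CN(I) from CN(II)=70: (4.2·70)/(10 − 0.058·70) = 4900/99 ≈ 49.495
Max retention: S = 1000/(4900/99) − 10 = 500/49 in (≈ 10.204 in)
Ia = 0.2·(500/49) = 100/49 in ≈ 2.041 in

S = 500/49 in ≈ 10.204 in; Ia = 100/49 in ≈ 2.041 in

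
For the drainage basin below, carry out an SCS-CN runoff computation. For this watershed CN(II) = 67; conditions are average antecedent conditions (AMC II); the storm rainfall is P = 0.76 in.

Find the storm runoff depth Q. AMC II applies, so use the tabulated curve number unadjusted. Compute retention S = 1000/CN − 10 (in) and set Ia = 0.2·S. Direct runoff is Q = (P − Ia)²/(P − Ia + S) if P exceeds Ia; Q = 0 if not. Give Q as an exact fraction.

CN(II) = 67; AMC II needs no correction.
Retention S: 1000/CN − 10 with CN=67.000 → S = 330/67 ≈ 4.925 in
Ia = 0.2S: 0.2·4.925 = 0.985 in (exactly 66/67)
P = 0.760 ≤ Ia = 0.985 in: entire storm abstracted, Q = 0.

Q = 0 in ≈ 0.000 in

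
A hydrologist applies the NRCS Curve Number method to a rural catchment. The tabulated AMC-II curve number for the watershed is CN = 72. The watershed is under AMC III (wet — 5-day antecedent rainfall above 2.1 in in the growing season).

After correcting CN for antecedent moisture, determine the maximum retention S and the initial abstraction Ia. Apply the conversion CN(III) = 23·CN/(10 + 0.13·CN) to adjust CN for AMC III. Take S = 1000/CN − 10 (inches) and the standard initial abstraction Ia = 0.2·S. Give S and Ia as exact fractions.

S = 350/207 in ≈ 1.691 in; Ia = 70/207 in ≈ 0.338 in

CN(III) from CN(II)=72: (23·72)/(10 + 0.13·72) = 10350/121 ≈ 85.537
S = 1000/(10350/121) − 10 = 350/207 in ≈ 1.691 in
Ia = 0.2S: 0.2·1.691 = 0.338 in (exactly 70/207)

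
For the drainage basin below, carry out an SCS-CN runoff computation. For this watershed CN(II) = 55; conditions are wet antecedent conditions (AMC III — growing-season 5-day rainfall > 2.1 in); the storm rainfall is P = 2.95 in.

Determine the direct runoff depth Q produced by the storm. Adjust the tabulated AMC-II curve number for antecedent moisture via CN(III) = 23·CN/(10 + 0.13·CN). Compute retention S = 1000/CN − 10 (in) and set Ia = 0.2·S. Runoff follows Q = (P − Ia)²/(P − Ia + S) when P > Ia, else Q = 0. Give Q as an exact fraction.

CN(III) from CN(II)=55: (23·55)/(10 + 0.13·55) = 25300/343 ≈ 73.761
Retention S: 1000/CN − 10 with CN=73.761 → S = 900/253 ≈ 3.557 in
Initial abstraction Ia = S/5 = (900/253)/5 = 180/253 ≈ 0.711 in
Excess rainfall: 2.950 − 0.711 = 2.239 in; P > Ia so Q > 0
Q: (11327/5060)² ÷ (29327/5060) = 128300929/148394620 in (≈ 0.865 in)

Q = 128300929/148394620 in ≈ 0.865 in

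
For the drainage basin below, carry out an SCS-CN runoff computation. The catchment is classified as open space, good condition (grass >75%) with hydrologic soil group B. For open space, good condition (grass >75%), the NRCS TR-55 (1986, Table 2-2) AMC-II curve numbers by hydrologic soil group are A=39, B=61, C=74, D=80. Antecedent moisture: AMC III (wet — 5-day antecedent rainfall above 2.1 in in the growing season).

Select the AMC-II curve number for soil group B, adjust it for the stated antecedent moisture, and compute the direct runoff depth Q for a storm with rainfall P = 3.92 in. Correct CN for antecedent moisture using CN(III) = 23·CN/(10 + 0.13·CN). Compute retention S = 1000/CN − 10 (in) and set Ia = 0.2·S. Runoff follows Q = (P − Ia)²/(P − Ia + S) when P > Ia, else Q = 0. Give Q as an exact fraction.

NRCS table: open space, good condition (grass >75%), soil group B → CN(II) = 61
Wet (AMC III): CN(III) = 23·61/(10 + 0.13·61) = 1403/(1793/100) = 140300/1793 ≈ 78.249
Retention S: 1000/CN − 10 with CN=78.249 → S = 3900/1403 ≈ 2.780 in
Ia = 0.2S: 0.2·2.780 = 0.556 in (exactly 780/1403)
Since P=3.920 > Ia=0.556: effective rainfall P−Ia = 117994/35075 in
Q = (117994/35075)²/((117994/35075) + 3900/1403) = (13922584036/1230255625)/(215494/35075) = 6961292018/3779226025 in ≈ 1.842 in

Q = 6961292018/3779226025 in ≈ 1.842 in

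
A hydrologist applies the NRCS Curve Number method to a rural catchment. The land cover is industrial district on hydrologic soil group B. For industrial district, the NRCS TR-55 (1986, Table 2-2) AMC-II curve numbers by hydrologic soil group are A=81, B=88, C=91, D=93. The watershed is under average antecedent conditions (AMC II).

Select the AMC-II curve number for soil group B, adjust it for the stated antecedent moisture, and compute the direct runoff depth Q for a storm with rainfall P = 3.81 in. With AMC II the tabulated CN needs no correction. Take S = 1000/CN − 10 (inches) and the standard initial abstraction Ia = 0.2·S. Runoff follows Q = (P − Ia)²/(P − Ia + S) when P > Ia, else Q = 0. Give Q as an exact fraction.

Q = 1682209/658900 in ≈ 2.553 in

NRCS table: industrial district, soil group B → CN(II) = 88
CN(II) = 88; AMC II needs no correction.
Max retention: S = 1000/88 − 10 = 15/11 in (≈ 1.364 in)
Ia = 0.2S: 0.2·1.364 = 0.273 in (exactly 3/11)
Since P=3.810 > Ia=0.273: effective rainfall P−Ia = 3891/1100 in
Q: (3891/1100)² ÷ (5391/1100) = 1682209/658900 in (≈ 2.553 in)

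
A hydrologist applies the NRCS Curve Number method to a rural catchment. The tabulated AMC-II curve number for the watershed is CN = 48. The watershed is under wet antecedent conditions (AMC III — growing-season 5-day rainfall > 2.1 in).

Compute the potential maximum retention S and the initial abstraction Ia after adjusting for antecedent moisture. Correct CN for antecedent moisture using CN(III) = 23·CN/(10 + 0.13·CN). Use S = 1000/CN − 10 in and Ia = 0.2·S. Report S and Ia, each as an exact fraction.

CN(III) from CN(II)=48: (23·48)/(10 + 0.13·48) = 13800/203 ≈ 67.980
Max retention: S = 1000/(13800/203) − 10 = 325/69 in (≈ 4.710 in)
Initial abstraction Ia = S/5 = (325/69)/5 = 65/69 ≈ 0.942 in

S = 325/69 in ≈ 4.710 in; Ia = 65/69 in ≈ 0.942 in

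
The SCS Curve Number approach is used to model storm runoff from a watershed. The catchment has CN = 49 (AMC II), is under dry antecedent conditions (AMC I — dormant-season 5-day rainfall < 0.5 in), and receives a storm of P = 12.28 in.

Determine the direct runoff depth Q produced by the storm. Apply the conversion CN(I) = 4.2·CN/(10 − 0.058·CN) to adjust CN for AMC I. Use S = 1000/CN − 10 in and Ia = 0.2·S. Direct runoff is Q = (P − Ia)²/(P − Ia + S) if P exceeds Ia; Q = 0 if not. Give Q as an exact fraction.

Q = 3943965601/2360706075 in ≈ 1.671 in

Dry (AMC I): CN(I) = 4.2·49/(10 − 0.058·49) = (1029/5)/(3579/500) = 34300/1193 ≈ 28.751
Retention S: 1000/CN − 10 with CN=28.751 → S = 8500/343 ≈ 24.781 in
Ia = 0.2S: 0.2·24.781 = 4.956 in (exactly 1700/343)
Excess rainfall: 12.280 − 4.956 = 7.324 in; P > Ia so Q > 0
Q = (62801/8575)²/((62801/8575) + 8500/343) = (3943965601/73530625)/(275301/8575) = 3943965601/2360706075 in ≈ 1.671 in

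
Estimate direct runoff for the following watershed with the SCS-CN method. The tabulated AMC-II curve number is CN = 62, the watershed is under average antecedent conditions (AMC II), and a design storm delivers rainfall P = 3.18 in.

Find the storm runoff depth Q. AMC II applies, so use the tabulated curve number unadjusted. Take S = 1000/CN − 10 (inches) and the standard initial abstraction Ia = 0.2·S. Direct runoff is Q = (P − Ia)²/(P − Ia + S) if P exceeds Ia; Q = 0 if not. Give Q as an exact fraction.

Q = 9174841/19419950 in ≈ 0.472 in

CN(II) = 62; AMC II needs no correction.
Retention S: 1000/CN − 10 with CN=62.000 → S = 190/31 ≈ 6.129 in
Ia = 0.2·(190/31) = 38/31 in ≈ 1.226 in
Since P=3.180 > Ia=1.226: effective rainfall P−Ia = 3029/1550 in
Q: (3029/1550)² ÷ (12529/1550) = 9174841/19419950 in (≈ 0.472 in)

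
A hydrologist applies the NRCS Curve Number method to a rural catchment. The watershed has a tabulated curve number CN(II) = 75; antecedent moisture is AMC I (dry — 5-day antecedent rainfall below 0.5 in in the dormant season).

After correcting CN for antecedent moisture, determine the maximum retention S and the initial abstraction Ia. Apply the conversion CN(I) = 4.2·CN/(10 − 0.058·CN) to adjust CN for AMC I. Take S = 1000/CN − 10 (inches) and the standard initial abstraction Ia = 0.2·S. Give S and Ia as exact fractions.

S = 500/63 in ≈ 7.937 in; Ia = 100/63 in ≈ 1.587 in

CN(I) from CN(II)=75: (4.2·75)/(10 − 0.058·75) = 6300/113 ≈ 55.752
Retention S: 1000/CN − 10 with CN=55.752 → S = 500/63 ≈ 7.937 in
Ia = 0.2S: 0.2·7.937 = 1.587 in (exactly 100/63)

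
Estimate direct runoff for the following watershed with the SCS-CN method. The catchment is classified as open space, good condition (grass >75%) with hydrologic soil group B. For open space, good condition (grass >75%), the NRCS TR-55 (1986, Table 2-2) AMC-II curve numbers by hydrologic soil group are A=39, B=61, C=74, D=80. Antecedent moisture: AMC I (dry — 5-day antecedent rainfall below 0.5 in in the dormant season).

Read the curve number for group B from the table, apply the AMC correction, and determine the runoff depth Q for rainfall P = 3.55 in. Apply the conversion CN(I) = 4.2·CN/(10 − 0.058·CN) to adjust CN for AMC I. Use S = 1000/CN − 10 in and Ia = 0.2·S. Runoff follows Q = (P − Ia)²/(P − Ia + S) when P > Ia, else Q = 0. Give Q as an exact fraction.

NRCS table: open space, good condition (grass >75%), soil group B → CN(II) = 61
Dry (AMC I): CN(I) = 4.2·61/(10 − 0.058·61) = (1281/5)/(3231/500) = 42700/1077 ≈ 39.647
Max retention: S = 1000/(42700/1077) − 10 = 6500/427 in (≈ 15.222 in)
Initial abstraction Ia = S/5 = (6500/427)/5 = 1300/427 ≈ 3.044 in
P − Ia = 3.550 − 3.044 = 4317/8540 ≈ 0.506 in (> 0, runoff occurs)
Runoff Q = (P−Ia)²/(P−Ia+S) = (0.506)²/(0.506+15.222) = 18636489/1147067180 ≈ 0.016 in

Q = 18636489/1147067180 in ≈ 0.016 in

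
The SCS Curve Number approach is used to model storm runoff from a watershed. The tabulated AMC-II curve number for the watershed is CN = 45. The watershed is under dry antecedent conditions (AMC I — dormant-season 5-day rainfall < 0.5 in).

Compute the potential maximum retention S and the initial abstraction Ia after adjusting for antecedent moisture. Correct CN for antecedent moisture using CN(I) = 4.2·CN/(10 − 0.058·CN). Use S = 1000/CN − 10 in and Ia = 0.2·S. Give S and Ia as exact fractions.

S = 5500/189 in ≈ 29.101 in; Ia = 1100/189 in ≈ 5.820 in

Dry (AMC I): CN(I) = 4.2·45/(10 − 0.058·45) = 189/(739/100) = 18900/739 ≈ 25.575
Max retention: S = 1000/(18900/739) − 10 = 5500/189 in (≈ 29.101 in)
Ia = 0.2·(5500/189) = 1100/189 in ≈ 5.820 in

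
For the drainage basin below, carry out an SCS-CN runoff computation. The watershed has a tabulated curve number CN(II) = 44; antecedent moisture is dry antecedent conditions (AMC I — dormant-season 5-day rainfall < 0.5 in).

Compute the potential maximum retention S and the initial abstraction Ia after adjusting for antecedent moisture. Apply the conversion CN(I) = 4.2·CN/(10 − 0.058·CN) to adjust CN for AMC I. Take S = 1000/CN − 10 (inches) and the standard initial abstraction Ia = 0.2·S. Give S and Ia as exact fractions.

S = 1000/33 in ≈ 30.303 in; Ia = 200/33 in ≈ 6.061 in

Dry (AMC I): CN(I) = 4.2·44/(10 − 0.058·44) = (924/5)/(931/125) = 3300/133 ≈ 24.812
S = 1000/(3300/133) − 10 = 1000/33 in ≈ 30.303 in
Ia = 0.2S: 0.2·30.303 = 6.061 in (exactly 200/33)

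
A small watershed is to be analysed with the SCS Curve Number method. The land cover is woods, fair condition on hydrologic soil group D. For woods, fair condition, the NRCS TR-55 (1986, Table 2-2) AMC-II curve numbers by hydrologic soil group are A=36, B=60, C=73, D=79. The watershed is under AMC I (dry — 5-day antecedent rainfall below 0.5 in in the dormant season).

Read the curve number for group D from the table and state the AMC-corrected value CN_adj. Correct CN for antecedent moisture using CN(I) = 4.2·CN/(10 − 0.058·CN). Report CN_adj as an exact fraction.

NRCS table: woods, fair condition, soil group D → CN(II) = 79
Dry (AMC I): CN(I) = 4.2·79/(10 − 0.058·79) = (1659/5)/(2709/500) = 7900/129 ≈ 61.240

CN_adj = 7900/129 ≈ 61.240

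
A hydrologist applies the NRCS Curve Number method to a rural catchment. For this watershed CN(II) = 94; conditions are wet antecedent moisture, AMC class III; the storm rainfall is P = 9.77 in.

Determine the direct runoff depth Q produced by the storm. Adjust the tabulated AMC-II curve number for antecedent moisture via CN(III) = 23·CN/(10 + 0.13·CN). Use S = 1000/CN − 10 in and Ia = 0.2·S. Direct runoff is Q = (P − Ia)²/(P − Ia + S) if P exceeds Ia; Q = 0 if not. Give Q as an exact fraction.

Adjust CN=94 to AMC III: 23·94/(10 + 0.13·94) → 2162 ÷ (1111/50) = 108100/1111 ≈ 97.300
S = 1000/(108100/1111) − 10 = 300/1081 in ≈ 0.278 in
Initial abstraction Ia = S/5 = (300/1081)/5 = 60/1081 ≈ 0.056 in
Excess rainfall: 9.770 − 0.056 = 9.714 in; P > Ia so Q > 0
Q: (1050137/108100)² ÷ (1080137/108100) = 1102787718769/116762809700 in (≈ 9.445 in)

Q = 1102787718769/116762809700 in ≈ 9.445 in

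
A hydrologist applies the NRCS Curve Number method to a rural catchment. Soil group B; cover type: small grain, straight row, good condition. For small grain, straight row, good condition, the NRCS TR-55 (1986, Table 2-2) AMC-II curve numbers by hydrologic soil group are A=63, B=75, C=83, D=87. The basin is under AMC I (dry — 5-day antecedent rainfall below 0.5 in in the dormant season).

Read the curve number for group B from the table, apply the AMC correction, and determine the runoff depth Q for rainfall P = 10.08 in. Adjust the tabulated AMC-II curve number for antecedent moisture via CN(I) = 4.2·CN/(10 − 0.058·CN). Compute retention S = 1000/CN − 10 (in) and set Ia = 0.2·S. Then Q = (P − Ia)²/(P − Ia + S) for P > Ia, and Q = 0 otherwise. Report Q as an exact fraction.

NRCS table: small grain, straight row, good condition, soil group B → CN(II) = 75
Adjust CN=75 to AMC I: 4.2·75/(10 − 0.058·75) → 315 ÷ (113/20) = 6300/113 ≈ 55.752
Retention S: 1000/CN − 10 with CN=55.752 → S = 500/63 ≈ 7.937 in
Ia = 0.2S: 0.2·7.937 = 1.587 in (exactly 100/63)
P − Ia = 10.080 − 1.587 = 13376/1575 ≈ 8.493 in (> 0, runoff occurs)
Q: (13376/1575)² ÷ (25876/1575) = 44729344/10188675 in (≈ 4.390 in)

Q = 44729344/10188675 in ≈ 4.390 in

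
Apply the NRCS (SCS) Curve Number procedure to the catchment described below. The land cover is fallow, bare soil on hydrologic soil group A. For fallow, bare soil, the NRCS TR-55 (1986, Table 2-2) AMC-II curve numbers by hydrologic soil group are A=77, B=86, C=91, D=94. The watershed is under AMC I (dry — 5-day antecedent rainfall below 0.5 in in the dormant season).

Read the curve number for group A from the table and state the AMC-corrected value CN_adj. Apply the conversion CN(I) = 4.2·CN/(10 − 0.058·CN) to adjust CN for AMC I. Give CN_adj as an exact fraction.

CN_adj = 161700/2767 ≈ 58.439

NRCS table: fallow, bare soil, soil group A → CN(II) = 77
Adjust CN=77 to AMC I: 4.2·77/(10 − 0.058·77) → (1617/5) ÷ (2767/500) = 161700/2767 ≈ 58.439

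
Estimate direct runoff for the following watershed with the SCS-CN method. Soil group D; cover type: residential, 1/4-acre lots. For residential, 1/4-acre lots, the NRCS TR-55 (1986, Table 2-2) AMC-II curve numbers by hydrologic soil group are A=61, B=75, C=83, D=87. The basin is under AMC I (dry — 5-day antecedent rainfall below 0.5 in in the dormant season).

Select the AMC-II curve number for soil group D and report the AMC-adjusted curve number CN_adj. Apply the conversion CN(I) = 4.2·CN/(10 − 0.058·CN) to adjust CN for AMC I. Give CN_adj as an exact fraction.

CN_adj = 182700/2477 ≈ 73.759

NRCS table: residential, 1/4-acre lots, soil group D → CN(II) = 87
Dry (AMC I): CN(I) = 4.2·87/(10 − 0.058·87) = (1827/5)/(2477/500) = 182700/2477 ≈ 73.759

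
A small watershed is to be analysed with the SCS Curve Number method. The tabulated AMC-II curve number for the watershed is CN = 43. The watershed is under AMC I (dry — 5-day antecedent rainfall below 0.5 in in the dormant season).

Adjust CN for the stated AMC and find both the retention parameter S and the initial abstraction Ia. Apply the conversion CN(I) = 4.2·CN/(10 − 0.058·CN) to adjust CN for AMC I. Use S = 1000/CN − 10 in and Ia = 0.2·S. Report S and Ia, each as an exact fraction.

S = 9500/301 in ≈ 31.561 in; Ia = 1900/301 in ≈ 6.312 in

Dry (AMC I): CN(I) = 4.2·43/(10 − 0.058·43) = (903/5)/(3753/500) = 30100/1251 ≈ 24.061
Retention S: 1000/CN − 10 with CN=24.061 → S = 9500/301 ≈ 31.561 in
Initial abstraction Ia = S/5 = (9500/301)/5 = 1900/301 ≈ 6.312 in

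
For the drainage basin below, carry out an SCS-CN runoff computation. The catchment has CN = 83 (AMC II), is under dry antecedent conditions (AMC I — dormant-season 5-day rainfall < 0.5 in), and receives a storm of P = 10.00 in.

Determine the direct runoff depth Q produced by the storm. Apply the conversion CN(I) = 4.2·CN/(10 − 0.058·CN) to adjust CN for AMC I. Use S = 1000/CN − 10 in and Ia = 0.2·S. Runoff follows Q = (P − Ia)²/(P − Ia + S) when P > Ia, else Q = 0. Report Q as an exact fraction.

Adjust CN=83 to AMC I: 4.2·83/(10 − 0.058·83) → (1743/5) ÷ (2593/500) = 174300/2593 ≈ 67.219
Max retention: S = 1000/(174300/2593) − 10 = 8500/1743 in (≈ 4.877 in)
Ia = 0.2S: 0.2·4.877 = 0.975 in (exactly 1700/1743)
Excess rainfall: 10.000 − 0.975 = 9.025 in; P > Ia so Q > 0
Q: (15730/1743)² ÷ (24230/1743) = 24743290/4223289 in (≈ 5.859 in)

Q = 24743290/4223289 in ≈ 5.859 in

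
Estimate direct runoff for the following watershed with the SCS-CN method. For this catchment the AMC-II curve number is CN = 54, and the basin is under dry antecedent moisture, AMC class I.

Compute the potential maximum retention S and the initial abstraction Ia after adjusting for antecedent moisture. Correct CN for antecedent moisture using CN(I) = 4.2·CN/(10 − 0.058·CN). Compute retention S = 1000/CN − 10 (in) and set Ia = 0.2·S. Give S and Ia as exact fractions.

S = 11500/567 in ≈ 20.282 in; Ia = 2300/567 in ≈ 4.056 in

Adjust CN=54 to AMC I: 4.2·54/(10 − 0.058·54) → (1134/5) ÷ (1717/250) = 56700/1717 ≈ 33.023
Retention S: 1000/CN − 10 with CN=33.023 → S = 11500/567 ≈ 20.282 in
Initial abstraction Ia = S/5 = (11500/567)/5 = 2300/567 ≈ 4.056 in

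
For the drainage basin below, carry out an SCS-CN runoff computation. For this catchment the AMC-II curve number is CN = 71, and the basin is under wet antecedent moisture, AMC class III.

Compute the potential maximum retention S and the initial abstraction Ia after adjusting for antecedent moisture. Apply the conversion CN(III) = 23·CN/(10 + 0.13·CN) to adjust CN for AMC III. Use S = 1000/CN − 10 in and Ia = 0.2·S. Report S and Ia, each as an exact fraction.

S = 2900/1633 in ≈ 1.776 in; Ia = 580/1633 in ≈ 0.355 in

Adjust CN=71 to AMC III: 23·71/(10 + 0.13·71) → 1633 ÷ (1923/100) = 163300/1923 ≈ 84.919
Max retention: S = 1000/(163300/1923) − 10 = 2900/1633 in (≈ 1.776 in)
Ia = 0.2S: 0.2·1.776 = 0.355 in (exactly 580/1633)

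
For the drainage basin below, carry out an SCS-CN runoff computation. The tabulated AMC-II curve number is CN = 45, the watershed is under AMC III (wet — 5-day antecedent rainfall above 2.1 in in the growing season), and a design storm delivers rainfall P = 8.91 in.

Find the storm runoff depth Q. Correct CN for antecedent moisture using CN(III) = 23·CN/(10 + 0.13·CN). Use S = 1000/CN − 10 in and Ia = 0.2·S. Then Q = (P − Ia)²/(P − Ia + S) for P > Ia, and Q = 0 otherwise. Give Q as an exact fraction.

Adjust CN=45 to AMC III: 23·45/(10 + 0.13·45) → 1035 ÷ (317/20) = 20700/317 ≈ 65.300
Retention S: 1000/CN − 10 with CN=65.300 → S = 1100/207 ≈ 5.314 in
Ia = 0.2S: 0.2·5.314 = 1.063 in (exactly 220/207)
Excess rainfall: 8.910 − 1.063 = 7.847 in; P > Ia so Q > 0
Runoff Q = (P−Ia)²/(P−Ia+S) = (7.847)²/(7.847+5.314) = 2398707179/512676900 ≈ 4.679 in

Q = 2398707179/512676900 in ≈ 4.679 in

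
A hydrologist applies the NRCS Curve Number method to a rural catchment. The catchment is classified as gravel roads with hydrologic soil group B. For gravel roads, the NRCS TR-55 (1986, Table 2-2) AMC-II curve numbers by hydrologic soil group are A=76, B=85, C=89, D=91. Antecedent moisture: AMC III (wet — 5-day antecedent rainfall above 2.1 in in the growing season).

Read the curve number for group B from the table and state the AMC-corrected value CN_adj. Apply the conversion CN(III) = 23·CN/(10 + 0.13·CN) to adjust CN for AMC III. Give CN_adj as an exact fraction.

NRCS table: gravel roads, soil group B → CN(II) = 85
Adjust CN=85 to AMC III: 23·85/(10 + 0.13·85) → 1955 ÷ (421/20) = 39100/421 ≈ 92.874

CN_adj = 39100/421 ≈ 92.874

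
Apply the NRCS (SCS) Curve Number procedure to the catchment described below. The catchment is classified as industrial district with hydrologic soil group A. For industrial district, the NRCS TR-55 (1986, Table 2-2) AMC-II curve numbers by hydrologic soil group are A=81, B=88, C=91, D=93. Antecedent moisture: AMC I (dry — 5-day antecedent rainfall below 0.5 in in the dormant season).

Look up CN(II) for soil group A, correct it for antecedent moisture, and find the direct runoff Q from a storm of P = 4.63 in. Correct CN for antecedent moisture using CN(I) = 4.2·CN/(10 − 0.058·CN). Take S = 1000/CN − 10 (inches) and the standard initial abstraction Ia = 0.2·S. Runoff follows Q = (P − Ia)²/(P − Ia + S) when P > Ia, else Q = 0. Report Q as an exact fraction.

Q = 357081538969/263240466300 in ≈ 1.356 in

NRCS table: industrial district, soil group A → CN(II) = 81
CN(I) from CN(II)=81: (4.2·81)/(10 − 0.058·81) = 170100/2651 ≈ 64.164
Retention S: 1000/CN − 10 with CN=64.164 → S = 9500/1701 ≈ 5.585 in
Initial abstraction Ia = S/5 = (9500/1701)/5 = 1900/1701 ≈ 1.117 in
Excess rainfall: 4.630 − 1.117 = 3.513 in; P > Ia so Q > 0
Runoff Q = (P−Ia)²/(P−Ia+S) = (3.513)²/(3.513+5.585) = 357081538969/263240466300 ≈ 1.356 in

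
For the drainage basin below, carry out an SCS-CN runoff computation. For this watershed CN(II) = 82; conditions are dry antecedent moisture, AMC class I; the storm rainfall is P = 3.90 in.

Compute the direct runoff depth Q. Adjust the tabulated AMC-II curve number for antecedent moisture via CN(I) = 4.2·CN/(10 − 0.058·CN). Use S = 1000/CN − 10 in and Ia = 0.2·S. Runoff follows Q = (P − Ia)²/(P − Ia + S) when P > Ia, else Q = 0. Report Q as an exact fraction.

Dry (AMC I): CN(I) = 4.2·82/(10 − 0.058·82) = (1722/5)/(1311/250) = 28700/437 ≈ 65.675
Retention S: 1000/CN − 10 with CN=65.675 → S = 1500/287 ≈ 5.226 in
Initial abstraction Ia = S/5 = (1500/287)/5 = 300/287 ≈ 1.045 in
Excess rainfall: 3.900 − 1.045 = 2.855 in; P > Ia so Q > 0
Q: (8193/2870)² ÷ (23193/2870) = 7458361/7395990 in (≈ 1.008 in)

Q = 7458361/7395990 in ≈ 1.008 in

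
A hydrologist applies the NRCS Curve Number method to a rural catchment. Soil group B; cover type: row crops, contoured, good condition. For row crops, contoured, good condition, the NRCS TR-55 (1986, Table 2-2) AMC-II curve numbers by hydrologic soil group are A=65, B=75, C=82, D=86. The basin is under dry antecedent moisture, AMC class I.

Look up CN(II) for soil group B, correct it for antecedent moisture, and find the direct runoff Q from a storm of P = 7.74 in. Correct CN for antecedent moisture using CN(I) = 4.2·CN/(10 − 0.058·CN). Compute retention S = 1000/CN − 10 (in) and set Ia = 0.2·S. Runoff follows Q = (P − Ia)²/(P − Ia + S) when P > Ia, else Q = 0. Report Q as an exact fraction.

NRCS table: row crops, contoured, good condition, soil group B → CN(II) = 75
CN(I) from CN(II)=75: (4.2·75)/(10 − 0.058·75) = 6300/113 ≈ 55.752
S = 1000/(6300/113) − 10 = 500/63 in ≈ 7.937 in
Ia = 0.2·(500/63) = 100/63 in ≈ 1.587 in
Since P=7.740 > Ia=1.587: effective rainfall P−Ia = 19381/3150 in
Q = (19381/3150)²/((19381/3150) + 500/63) = (375623161/9922500)/(44381/3150) = 375623161/139800150 in ≈ 2.687 in

Q = 375623161/139800150 in ≈ 2.687 in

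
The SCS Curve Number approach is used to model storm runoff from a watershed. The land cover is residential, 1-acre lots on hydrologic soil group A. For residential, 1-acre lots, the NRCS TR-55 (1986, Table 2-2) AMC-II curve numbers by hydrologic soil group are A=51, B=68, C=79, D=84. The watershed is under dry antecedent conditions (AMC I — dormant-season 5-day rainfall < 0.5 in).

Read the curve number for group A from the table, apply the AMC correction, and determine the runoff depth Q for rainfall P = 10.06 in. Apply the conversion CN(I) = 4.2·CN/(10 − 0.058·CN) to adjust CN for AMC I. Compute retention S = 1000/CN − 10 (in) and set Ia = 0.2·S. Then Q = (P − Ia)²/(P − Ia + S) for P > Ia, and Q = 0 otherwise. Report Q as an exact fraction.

Q = 1760557681/1659736350 in ≈ 1.061 in

NRCS table: residential, 1-acre lots, soil group A → CN(II) = 51
Dry (AMC I): CN(I) = 4.2·51/(10 − 0.058·51) = (1071/5)/(3521/500) = 15300/503 ≈ 30.417
S = 1000/(15300/503) − 10 = 3500/153 in ≈ 22.876 in
Ia = 0.2·(3500/153) = 700/153 in ≈ 4.575 in
Excess rainfall: 10.060 − 4.575 = 5.485 in; P > Ia so Q > 0
Q = (41959/7650)²/((41959/7650) + 3500/153) = (1760557681/58522500)/(216959/7650) = 1760557681/1659736350 in ≈ 1.061 in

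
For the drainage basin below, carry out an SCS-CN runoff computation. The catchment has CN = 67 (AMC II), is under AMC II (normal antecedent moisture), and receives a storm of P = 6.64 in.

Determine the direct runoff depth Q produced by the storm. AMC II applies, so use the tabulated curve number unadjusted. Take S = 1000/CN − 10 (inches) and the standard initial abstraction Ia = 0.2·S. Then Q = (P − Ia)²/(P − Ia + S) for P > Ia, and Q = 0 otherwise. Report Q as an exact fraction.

Q = 44859392/14842175 in ≈ 3.022 in

Average conditions: CN = 67 (no AMC adjustment).
Max retention: S = 1000/67 − 10 = 330/67 in (≈ 4.925 in)
Ia = 0.2S: 0.2·4.925 = 0.985 in (exactly 66/67)
Excess rainfall: 6.640 − 0.985 = 5.655 in; P > Ia so Q > 0
Q: (9472/1675)² ÷ (17722/1675) = 44859392/14842175 in (≈ 3.022 in)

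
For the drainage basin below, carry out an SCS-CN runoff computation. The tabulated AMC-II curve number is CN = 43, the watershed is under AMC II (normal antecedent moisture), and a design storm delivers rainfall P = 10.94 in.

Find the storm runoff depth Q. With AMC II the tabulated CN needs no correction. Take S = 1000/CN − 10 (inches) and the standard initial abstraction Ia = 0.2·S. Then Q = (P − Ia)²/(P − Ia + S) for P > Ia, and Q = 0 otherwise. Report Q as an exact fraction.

Q = 317588041/99590150 in ≈ 3.189 in

Average conditions: CN = 43 (no AMC adjustment).
Retention S: 1000/CN − 10 with CN=43.000 → S = 570/43 ≈ 13.256 in
Initial abstraction Ia = S/5 = (570/43)/5 = 114/43 ≈ 2.651 in
Since P=10.940 > Ia=2.651: effective rainfall P−Ia = 17821/2150 in
Q = (17821/2150)²/((17821/2150) + 570/43) = (317588041/4622500)/(46321/2150) = 317588041/99590150 in ≈ 3.189 in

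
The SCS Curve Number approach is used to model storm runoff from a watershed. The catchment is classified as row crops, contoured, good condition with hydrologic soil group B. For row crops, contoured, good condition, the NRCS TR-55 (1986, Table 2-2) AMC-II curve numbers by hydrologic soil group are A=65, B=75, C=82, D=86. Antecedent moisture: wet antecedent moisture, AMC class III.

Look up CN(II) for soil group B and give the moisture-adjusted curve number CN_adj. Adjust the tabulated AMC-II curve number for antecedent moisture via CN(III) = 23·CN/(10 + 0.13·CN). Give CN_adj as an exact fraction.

CN_adj = 6900/79 ≈ 87.342

NRCS table: row crops, contoured, good condition, soil group B → CN(II) = 75
Wet (AMC III): CN(III) = 23·75/(10 + 0.13·75) = 1725/(79/4) = 6900/79 ≈ 87.342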